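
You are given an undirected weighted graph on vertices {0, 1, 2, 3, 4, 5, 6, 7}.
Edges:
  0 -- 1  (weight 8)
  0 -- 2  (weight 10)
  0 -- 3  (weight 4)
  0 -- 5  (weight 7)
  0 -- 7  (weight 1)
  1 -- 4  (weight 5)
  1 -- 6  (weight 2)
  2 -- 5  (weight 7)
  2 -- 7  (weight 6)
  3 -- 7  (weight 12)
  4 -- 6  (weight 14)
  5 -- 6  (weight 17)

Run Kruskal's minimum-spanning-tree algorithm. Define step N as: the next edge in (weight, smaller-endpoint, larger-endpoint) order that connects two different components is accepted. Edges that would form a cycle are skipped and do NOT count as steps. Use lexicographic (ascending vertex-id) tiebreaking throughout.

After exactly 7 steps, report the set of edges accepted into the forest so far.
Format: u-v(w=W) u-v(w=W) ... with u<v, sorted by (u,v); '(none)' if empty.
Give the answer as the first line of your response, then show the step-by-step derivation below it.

0-1(w=8) 0-3(w=4) 0-5(w=7) 0-7(w=1) 1-4(w=5) 1-6(w=2) 2-7(w=6)

step 1: add edge 0-7 (w=1); MST = {0-7(w=1)}
step 2: add edge 1-6 (w=2); MST = {0-7(w=1) 1-6(w=2)}
step 3: add edge 0-3 (w=4); MST = {0-3(w=4) 0-7(w=1) 1-6(w=2)}
step 4: add edge 1-4 (w=5); MST = {0-3(w=4) 0-7(w=1) 1-4(w=5) 1-6(w=2)}
step 5: add edge 2-7 (w=6); MST = {0-3(w=4) 0-7(w=1) 1-4(w=5) 1-6(w=2) 2-7(w=6)}
step 6: add edge 0-5 (w=7); MST = {0-3(w=4) 0-5(w=7) 0-7(w=1) 1-4(w=5) 1-6(w=2) 2-7(w=6)}
step 7: add edge 0-1 (w=8); MST = {0-1(w=8) 0-3(w=4) 0-5(w=7) 0-7(w=1) 1-4(w=5) 1-6(w=2) 2-7(w=6)}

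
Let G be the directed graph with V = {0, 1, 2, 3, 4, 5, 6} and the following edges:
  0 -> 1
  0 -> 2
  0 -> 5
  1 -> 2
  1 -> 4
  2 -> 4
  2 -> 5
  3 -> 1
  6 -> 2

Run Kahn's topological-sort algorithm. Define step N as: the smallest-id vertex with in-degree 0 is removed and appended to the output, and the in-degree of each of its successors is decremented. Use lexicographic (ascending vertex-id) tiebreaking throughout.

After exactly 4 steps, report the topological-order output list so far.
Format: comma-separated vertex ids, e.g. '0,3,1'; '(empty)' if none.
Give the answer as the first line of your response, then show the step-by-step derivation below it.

0,3,1,6

step 1: output 0; order=[0]; indeg=(0,1,2,0,2,1,0)
step 2: output 3; order=[0,3]; indeg=(0,0,2,0,2,1,0)
step 3: output 1; order=[0,3,1]; indeg=(0,0,1,0,1,1,0)
step 4: output 6; order=[0,3,1,6]; indeg=(0,0,0,0,1,1,0)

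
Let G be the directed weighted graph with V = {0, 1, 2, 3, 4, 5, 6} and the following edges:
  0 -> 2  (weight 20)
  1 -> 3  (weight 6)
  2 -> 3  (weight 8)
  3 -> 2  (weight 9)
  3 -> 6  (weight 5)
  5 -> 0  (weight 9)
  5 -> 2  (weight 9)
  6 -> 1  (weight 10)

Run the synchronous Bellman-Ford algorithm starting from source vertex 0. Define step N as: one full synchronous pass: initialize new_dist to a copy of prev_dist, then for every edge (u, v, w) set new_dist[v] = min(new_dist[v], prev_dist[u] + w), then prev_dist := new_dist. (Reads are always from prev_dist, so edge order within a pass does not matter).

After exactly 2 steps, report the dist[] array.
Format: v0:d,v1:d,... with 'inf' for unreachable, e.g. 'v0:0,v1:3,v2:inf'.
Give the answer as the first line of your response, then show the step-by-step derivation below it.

v0:0,v1:inf,v2:20,v3:28,v4:inf,v5:inf,v6:inf

step 1: dist = v0:0,v1:inf,v2:20,v3:inf,v4:inf,v5:inf,v6:inf
step 2: dist = v0:0,v1:inf,v2:20,v3:28,v4:inf,v5:inf,v6:inf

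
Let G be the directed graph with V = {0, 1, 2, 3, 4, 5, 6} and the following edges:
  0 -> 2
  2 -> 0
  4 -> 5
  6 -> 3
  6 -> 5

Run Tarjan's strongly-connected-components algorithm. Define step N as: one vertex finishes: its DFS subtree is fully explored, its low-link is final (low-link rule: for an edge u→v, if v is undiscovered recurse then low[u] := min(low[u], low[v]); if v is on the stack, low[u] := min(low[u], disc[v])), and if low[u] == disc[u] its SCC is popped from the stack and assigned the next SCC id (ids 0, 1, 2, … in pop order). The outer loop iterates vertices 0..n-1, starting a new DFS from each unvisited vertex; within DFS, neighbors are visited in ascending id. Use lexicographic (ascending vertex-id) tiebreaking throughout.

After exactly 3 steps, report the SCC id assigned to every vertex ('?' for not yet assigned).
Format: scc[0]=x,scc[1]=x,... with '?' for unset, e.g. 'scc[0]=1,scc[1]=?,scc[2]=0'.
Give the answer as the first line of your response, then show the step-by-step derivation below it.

scc[0]=0,scc[1]=1,scc[2]=0,scc[3]=?,scc[4]=?,scc[5]=?,scc[6]=?

step 1: low=(low[0]=0,low[1]=?,low[2]=0,low[3]=?,low[4]=?,low[5]=?,low[6]=?); scc=(scc[0]=?,scc[1]=?,scc[2]=?,scc[3]=?,scc[4]=?,scc[5]=?,scc[6]=?)
step 2: low=(low[0]=0,low[1]=?,low[2]=0,low[3]=?,low[4]=?,low[5]=?,low[6]=?); scc=(scc[0]=0,scc[1]=?,scc[2]=0,scc[3]=?,scc[4]=?,scc[5]=?,scc[6]=?)
step 3: low=(low[0]=0,low[1]=2,low[2]=0,low[3]=?,low[4]=?,low[5]=?,low[6]=?); scc=(scc[0]=0,scc[1]=1,scc[2]=0,scc[3]=?,scc[4]=?,scc[5]=?,scc[6]=?)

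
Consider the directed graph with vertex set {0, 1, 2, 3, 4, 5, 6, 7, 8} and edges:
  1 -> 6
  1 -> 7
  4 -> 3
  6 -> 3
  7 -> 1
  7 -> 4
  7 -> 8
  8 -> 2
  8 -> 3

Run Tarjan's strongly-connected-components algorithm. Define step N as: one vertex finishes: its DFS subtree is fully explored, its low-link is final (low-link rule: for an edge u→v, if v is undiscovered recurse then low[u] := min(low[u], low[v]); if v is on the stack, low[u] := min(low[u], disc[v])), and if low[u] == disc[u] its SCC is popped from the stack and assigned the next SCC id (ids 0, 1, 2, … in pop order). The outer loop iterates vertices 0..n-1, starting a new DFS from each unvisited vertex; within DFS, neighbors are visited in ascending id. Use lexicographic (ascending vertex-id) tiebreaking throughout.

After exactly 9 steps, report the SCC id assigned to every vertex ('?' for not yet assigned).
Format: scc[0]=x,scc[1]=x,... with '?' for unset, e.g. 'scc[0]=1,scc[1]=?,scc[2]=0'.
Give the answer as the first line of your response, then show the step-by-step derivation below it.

scc[0]=0,scc[1]=6,scc[2]=4,scc[3]=1,scc[4]=3,scc[5]=7,scc[6]=2,scc[7]=6,scc[8]=5

step 1: low=(low[0]=0,low[1]=?,low[2]=?,low[3]=?,low[4]=?,low[5]=?,low[6]=?,low[7]=?,low[8]=?); scc=(scc[0]=0,scc[1]=?,scc[2]=?,scc[3]=?,scc[4]=?,scc[5]=?,scc[6]=?,scc[7]=?,scc[8]=?)
step 2: low=(low[0]=0,low[1]=1,low[2]=?,low[3]=3,low[4]=?,low[5]=?,low[6]=2,low[7]=?,low[8]=?); scc=(scc[0]=0,scc[1]=?,scc[2]=?,scc[3]=1,scc[4]=?,scc[5]=?,scc[6]=?,scc[7]=?,scc[8]=?)
step 3: low=(low[0]=0,low[1]=1,low[2]=?,low[3]=3,low[4]=?,low[5]=?,low[6]=2,low[7]=?,low[8]=?); scc=(scc[0]=0,scc[1]=?,scc[2]=?,scc[3]=1,scc[4]=?,scc[5]=?,scc[6]=2,scc[7]=?,scc[8]=?)
step 4: low=(low[0]=0,low[1]=1,low[2]=?,low[3]=3,low[4]=5,low[5]=?,low[6]=2,low[7]=1,low[8]=?); scc=(scc[0]=0,scc[1]=?,scc[2]=?,scc[3]=1,scc[4]=3,scc[5]=?,scc[6]=2,scc[7]=?,scc[8]=?)
step 5: low=(low[0]=0,low[1]=1,low[2]=7,low[3]=3,low[4]=5,low[5]=?,low[6]=2,low[7]=1,low[8]=6); scc=(scc[0]=0,scc[1]=?,scc[2]=4,scc[3]=1,scc[4]=3,scc[5]=?,scc[6]=2,scc[7]=?,scc[8]=?)
step 6: low=(low[0]=0,low[1]=1,low[2]=7,low[3]=3,low[4]=5,low[5]=?,low[6]=2,low[7]=1,low[8]=6); scc=(scc[0]=0,scc[1]=?,scc[2]=4,scc[3]=1,scc[4]=3,scc[5]=?,scc[6]=2,scc[7]=?,scc[8]=5)
step 7: low=(low[0]=0,low[1]=1,low[2]=7,low[3]=3,low[4]=5,low[5]=?,low[6]=2,low[7]=1,low[8]=6); scc=(scc[0]=0,scc[1]=?,scc[2]=4,scc[3]=1,scc[4]=3,scc[5]=?,scc[6]=2,scc[7]=?,scc[8]=5)
step 8: low=(low[0]=0,low[1]=1,low[2]=7,low[3]=3,low[4]=5,low[5]=?,low[6]=2,low[7]=1,low[8]=6); scc=(scc[0]=0,scc[1]=6,scc[2]=4,scc[3]=1,scc[4]=3,scc[5]=?,scc[6]=2,scc[7]=6,scc[8]=5)
step 9: low=(low[0]=0,low[1]=1,low[2]=7,low[3]=3,low[4]=5,low[5]=8,low[6]=2,low[7]=1,low[8]=6); scc=(scc[0]=0,scc[1]=6,scc[2]=4,scc[3]=1,scc[4]=3,scc[5]=7,scc[6]=2,scc[7]=6,scc[8]=5)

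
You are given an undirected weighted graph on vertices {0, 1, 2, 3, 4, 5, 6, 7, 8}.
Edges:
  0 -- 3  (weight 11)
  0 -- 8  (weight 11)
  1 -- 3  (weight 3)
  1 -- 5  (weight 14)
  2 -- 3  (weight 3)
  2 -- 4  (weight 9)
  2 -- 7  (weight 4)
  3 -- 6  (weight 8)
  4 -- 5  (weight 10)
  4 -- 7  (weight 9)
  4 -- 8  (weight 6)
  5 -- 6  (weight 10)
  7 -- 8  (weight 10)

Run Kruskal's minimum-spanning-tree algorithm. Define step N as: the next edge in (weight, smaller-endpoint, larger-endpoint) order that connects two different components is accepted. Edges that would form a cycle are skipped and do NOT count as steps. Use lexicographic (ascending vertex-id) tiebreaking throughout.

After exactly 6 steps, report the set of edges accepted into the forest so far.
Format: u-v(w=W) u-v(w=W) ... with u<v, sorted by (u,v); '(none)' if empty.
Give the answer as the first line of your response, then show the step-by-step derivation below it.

1-3(w=3) 2-3(w=3) 2-4(w=9) 2-7(w=4) 3-6(w=8) 4-8(w=6)

step 1: add edge 1-3 (w=3); MST = {1-3(w=3)}
step 2: add edge 2-3 (w=3); MST = {1-3(w=3) 2-3(w=3)}
step 3: add edge 2-7 (w=4); MST = {1-3(w=3) 2-3(w=3) 2-7(w=4)}
step 4: add edge 4-8 (w=6); MST = {1-3(w=3) 2-3(w=3) 2-7(w=4) 4-8(w=6)}
step 5: add edge 3-6 (w=8); MST = {1-3(w=3) 2-3(w=3) 2-7(w=4) 3-6(w=8) 4-8(w=6)}
step 6: add edge 2-4 (w=9); MST = {1-3(w=3) 2-3(w=3) 2-4(w=9) 2-7(w=4) 3-6(w=8) 4-8(w=6)}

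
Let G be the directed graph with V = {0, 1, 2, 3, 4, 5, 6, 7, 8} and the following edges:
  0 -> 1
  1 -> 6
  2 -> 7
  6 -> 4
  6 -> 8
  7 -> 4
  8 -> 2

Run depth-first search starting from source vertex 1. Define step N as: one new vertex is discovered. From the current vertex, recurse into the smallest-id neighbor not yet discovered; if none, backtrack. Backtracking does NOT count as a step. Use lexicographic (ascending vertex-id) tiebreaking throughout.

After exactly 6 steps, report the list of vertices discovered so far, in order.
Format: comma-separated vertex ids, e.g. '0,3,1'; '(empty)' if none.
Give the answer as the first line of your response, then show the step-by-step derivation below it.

1,6,4,8,2,7

step 1: discover 1; path=1; order=1
step 2: discover 6; path=1>6; order=1,6
step 3: discover 4; path=1>6>4; order=1,6,4
step 4: discover 8; path=1>6>8; order=1,6,4,8
step 5: discover 2; path=1>6>8>2; order=1,6,4,8,2
step 6: discover 7; path=1>6>8>2>7; order=1,6,4,8,2,7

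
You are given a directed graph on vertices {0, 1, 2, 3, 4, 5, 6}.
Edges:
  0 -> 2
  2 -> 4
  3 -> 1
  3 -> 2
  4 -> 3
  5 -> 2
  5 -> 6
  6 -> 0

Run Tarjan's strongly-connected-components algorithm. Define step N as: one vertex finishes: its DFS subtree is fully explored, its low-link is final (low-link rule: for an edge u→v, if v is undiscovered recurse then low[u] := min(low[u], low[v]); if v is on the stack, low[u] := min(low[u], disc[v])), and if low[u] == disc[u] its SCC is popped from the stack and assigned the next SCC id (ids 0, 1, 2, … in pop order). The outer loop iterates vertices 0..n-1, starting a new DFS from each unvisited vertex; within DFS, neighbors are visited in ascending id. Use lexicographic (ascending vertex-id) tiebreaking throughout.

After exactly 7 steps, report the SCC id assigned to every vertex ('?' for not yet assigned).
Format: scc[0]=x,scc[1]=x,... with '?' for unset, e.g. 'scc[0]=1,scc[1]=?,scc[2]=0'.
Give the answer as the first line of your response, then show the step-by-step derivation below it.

scc[0]=2,scc[1]=0,scc[2]=1,scc[3]=1,scc[4]=1,scc[5]=4,scc[6]=3

step 1: low=(low[0]=0,low[1]=4,low[2]=1,low[3]=3,low[4]=2,low[5]=?,low[6]=?); scc=(scc[0]=?,scc[1]=0,scc[2]=?,scc[3]=?,scc[4]=?,scc[5]=?,scc[6]=?)
step 2: low=(low[0]=0,low[1]=4,low[2]=1,low[3]=1,low[4]=2,low[5]=?,low[6]=?); scc=(scc[0]=?,scc[1]=0,scc[2]=?,scc[3]=?,scc[4]=?,scc[5]=?,scc[6]=?)
step 3: low=(low[0]=0,low[1]=4,low[2]=1,low[3]=1,low[4]=1,low[5]=?,low[6]=?); scc=(scc[0]=?,scc[1]=0,scc[2]=?,scc[3]=?,scc[4]=?,scc[5]=?,scc[6]=?)
step 4: low=(low[0]=0,low[1]=4,low[2]=1,low[3]=1,low[4]=1,low[5]=?,low[6]=?); scc=(scc[0]=?,scc[1]=0,scc[2]=1,scc[3]=1,scc[4]=1,scc[5]=?,scc[6]=?)
step 5: low=(low[0]=0,low[1]=4,low[2]=1,low[3]=1,low[4]=1,low[5]=?,low[6]=?); scc=(scc[0]=2,scc[1]=0,scc[2]=1,scc[3]=1,scc[4]=1,scc[5]=?,scc[6]=?)
step 6: low=(low[0]=0,low[1]=4,low[2]=1,low[3]=1,low[4]=1,low[5]=5,low[6]=6); scc=(scc[0]=2,scc[1]=0,scc[2]=1,scc[3]=1,scc[4]=1,scc[5]=?,scc[6]=3)
step 7: low=(low[0]=0,low[1]=4,low[2]=1,low[3]=1,low[4]=1,low[5]=5,low[6]=6); scc=(scc[0]=2,scc[1]=0,scc[2]=1,scc[3]=1,scc[4]=1,scc[5]=4,scc[6]=3)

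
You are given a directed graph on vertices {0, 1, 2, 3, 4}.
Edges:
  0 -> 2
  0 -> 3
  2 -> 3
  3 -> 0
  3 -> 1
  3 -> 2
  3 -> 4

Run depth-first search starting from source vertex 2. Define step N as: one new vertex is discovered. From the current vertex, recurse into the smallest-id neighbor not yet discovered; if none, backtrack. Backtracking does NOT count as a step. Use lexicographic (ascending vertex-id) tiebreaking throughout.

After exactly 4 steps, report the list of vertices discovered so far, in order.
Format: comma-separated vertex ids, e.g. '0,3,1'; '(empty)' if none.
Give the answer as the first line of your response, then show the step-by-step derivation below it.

2,3,0,1

step 1: discover 2; path=2; order=2
step 2: discover 3; path=2>3; order=2,3
step 3: discover 0; path=2>3>0; order=2,3,0
step 4: discover 1; path=2>3>1; order=2,3,0,1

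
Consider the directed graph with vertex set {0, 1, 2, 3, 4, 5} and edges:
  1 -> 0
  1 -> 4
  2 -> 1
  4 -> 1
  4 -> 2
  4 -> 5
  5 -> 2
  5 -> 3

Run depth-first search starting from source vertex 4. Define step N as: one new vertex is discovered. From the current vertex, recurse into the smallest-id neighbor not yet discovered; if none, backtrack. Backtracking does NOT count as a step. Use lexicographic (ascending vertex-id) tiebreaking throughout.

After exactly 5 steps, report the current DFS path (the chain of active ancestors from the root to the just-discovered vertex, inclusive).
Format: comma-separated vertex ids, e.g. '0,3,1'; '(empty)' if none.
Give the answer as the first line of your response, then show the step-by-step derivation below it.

4,5

step 1: discover 4; path=4; order=4
step 2: discover 1; path=4>1; order=4,1
step 3: discover 0; path=4>1>0; order=4,1,0
step 4: discover 2; path=4>2; order=4,1,0,2
step 5: discover 5; path=4>5; order=4,1,0,2,5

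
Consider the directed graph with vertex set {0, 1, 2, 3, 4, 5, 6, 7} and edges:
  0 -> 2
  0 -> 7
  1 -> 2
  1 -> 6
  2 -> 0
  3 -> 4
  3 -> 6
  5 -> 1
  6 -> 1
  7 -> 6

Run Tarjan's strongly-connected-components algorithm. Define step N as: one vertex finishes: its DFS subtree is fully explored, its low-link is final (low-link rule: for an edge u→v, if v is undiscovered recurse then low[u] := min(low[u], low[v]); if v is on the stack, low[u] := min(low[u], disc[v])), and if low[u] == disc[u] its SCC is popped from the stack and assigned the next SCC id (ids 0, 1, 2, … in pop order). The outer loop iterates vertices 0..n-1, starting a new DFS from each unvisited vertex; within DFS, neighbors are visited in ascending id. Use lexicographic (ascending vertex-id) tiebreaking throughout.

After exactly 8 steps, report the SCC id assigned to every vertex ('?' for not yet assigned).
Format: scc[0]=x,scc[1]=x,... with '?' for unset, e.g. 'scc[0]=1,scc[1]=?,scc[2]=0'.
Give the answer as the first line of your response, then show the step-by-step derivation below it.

scc[0]=0,scc[1]=0,scc[2]=0,scc[3]=2,scc[4]=1,scc[5]=3,scc[6]=0,scc[7]=0

step 1: low=(low[0]=0,low[1]=?,low[2]=0,low[3]=?,low[4]=?,low[5]=?,low[6]=?,low[7]=?); scc=(scc[0]=?,scc[1]=?,scc[2]=?,scc[3]=?,scc[4]=?,scc[5]=?,scc[6]=?,scc[7]=?)
step 2: low=(low[0]=0,low[1]=1,low[2]=0,low[3]=?,low[4]=?,low[5]=?,low[6]=3,low[7]=2); scc=(scc[0]=?,scc[1]=?,scc[2]=?,scc[3]=?,scc[4]=?,scc[5]=?,scc[6]=?,scc[7]=?)
step 3: low=(low[0]=0,low[1]=1,low[2]=0,low[3]=?,low[4]=?,low[5]=?,low[6]=1,low[7]=2); scc=(scc[0]=?,scc[1]=?,scc[2]=?,scc[3]=?,scc[4]=?,scc[5]=?,scc[6]=?,scc[7]=?)
step 4: low=(low[0]=0,low[1]=1,low[2]=0,low[3]=?,low[4]=?,low[5]=?,low[6]=1,low[7]=1); scc=(scc[0]=?,scc[1]=?,scc[2]=?,scc[3]=?,scc[4]=?,scc[5]=?,scc[6]=?,scc[7]=?)
step 5: low=(low[0]=0,low[1]=1,low[2]=0,low[3]=?,low[4]=?,low[5]=?,low[6]=1,low[7]=1); scc=(scc[0]=0,scc[1]=0,scc[2]=0,scc[3]=?,scc[4]=?,scc[5]=?,scc[6]=0,scc[7]=0)
step 6: low=(low[0]=0,low[1]=1,low[2]=0,low[3]=5,low[4]=6,low[5]=?,low[6]=1,low[7]=1); scc=(scc[0]=0,scc[1]=0,scc[2]=0,scc[3]=?,scc[4]=1,scc[5]=?,scc[6]=0,scc[7]=0)
step 7: low=(low[0]=0,low[1]=1,low[2]=0,low[3]=5,low[4]=6,low[5]=?,low[6]=1,low[7]=1); scc=(scc[0]=0,scc[1]=0,scc[2]=0,scc[3]=2,scc[4]=1,scc[5]=?,scc[6]=0,scc[7]=0)
step 8: low=(low[0]=0,low[1]=1,low[2]=0,low[3]=5,low[4]=6,low[5]=7,low[6]=1,low[7]=1); scc=(scc[0]=0,scc[1]=0,scc[2]=0,scc[3]=2,scc[4]=1,scc[5]=3,scc[6]=0,scc[7]=0)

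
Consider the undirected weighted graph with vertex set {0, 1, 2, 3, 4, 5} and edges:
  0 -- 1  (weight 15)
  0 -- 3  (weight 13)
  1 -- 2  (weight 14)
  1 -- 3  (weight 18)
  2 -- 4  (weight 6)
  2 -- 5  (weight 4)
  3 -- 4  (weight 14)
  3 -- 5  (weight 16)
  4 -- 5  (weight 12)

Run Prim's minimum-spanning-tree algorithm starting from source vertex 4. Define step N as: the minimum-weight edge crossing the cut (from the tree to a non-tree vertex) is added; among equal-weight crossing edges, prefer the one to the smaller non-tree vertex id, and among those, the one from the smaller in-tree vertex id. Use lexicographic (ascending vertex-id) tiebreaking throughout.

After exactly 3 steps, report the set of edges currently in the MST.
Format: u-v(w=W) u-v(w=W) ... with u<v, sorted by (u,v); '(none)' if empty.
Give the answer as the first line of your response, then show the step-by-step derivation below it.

1-2(w=14) 2-4(w=6) 2-5(w=4)

step 1: add edge 2-4 (w=6); MST = {2-4(w=6)}
step 2: add edge 2-5 (w=4); MST = {2-4(w=6) 2-5(w=4)}
step 3: add edge 1-2 (w=14); MST = {1-2(w=14) 2-4(w=6) 2-5(w=4)}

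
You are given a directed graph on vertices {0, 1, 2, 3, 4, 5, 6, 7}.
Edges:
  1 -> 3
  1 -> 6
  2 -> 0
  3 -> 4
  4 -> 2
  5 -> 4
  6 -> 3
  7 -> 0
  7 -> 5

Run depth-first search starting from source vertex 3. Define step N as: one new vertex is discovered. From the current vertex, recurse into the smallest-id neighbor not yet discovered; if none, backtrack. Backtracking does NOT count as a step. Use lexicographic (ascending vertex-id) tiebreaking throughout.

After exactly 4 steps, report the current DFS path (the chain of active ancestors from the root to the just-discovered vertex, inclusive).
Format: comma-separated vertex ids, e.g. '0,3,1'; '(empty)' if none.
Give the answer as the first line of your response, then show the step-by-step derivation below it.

3,4,2,0

step 1: discover 3; path=3; order=3
step 2: discover 4; path=3>4; order=3,4
step 3: discover 2; path=3>4>2; order=3,4,2
step 4: discover 0; path=3>4>2>0; order=3,4,2,0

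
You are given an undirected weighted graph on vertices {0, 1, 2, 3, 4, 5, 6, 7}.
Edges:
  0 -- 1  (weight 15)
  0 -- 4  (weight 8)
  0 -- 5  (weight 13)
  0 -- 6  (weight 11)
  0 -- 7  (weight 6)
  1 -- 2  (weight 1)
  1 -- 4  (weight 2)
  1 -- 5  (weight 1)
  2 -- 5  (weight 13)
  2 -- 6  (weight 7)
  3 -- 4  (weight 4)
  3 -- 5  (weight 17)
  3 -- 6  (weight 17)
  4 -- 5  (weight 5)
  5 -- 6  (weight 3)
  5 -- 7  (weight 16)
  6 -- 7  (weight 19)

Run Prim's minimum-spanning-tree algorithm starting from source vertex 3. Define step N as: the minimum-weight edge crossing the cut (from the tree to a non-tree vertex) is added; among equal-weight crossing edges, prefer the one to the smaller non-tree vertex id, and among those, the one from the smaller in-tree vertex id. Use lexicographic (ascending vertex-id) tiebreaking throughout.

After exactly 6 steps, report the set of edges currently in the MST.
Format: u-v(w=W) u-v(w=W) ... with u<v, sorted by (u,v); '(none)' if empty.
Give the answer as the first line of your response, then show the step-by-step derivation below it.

0-4(w=8) 1-2(w=1) 1-4(w=2) 1-5(w=1) 3-4(w=4) 5-6(w=3)

step 1: add edge 3-4 (w=4); MST = {3-4(w=4)}
step 2: add edge 1-4 (w=2); MST = {1-4(w=2) 3-4(w=4)}
step 3: add edge 1-2 (w=1); MST = {1-2(w=1) 1-4(w=2) 3-4(w=4)}
step 4: add edge 1-5 (w=1); MST = {1-2(w=1) 1-4(w=2) 1-5(w=1) 3-4(w=4)}
step 5: add edge 5-6 (w=3); MST = {1-2(w=1) 1-4(w=2) 1-5(w=1) 3-4(w=4) 5-6(w=3)}
step 6: add edge 0-4 (w=8); MST = {0-4(w=8) 1-2(w=1) 1-4(w=2) 1-5(w=1) 3-4(w=4) 5-6(w=3)}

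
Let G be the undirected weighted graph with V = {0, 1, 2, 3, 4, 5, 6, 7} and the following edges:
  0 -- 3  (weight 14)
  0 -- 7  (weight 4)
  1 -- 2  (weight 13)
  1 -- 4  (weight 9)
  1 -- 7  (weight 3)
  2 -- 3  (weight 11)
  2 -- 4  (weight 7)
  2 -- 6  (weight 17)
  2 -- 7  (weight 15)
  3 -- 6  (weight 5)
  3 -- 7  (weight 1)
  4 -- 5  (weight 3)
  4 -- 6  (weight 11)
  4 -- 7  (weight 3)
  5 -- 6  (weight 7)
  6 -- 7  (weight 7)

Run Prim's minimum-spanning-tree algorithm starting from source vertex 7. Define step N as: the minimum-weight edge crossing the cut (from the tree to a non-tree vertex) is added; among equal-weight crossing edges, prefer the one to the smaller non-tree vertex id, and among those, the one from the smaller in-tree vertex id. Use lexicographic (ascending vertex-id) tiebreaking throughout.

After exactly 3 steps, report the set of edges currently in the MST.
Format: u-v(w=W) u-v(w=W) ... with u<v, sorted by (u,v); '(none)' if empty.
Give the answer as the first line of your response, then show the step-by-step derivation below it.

1-7(w=3) 3-7(w=1) 4-7(w=3)

step 1: add edge 3-7 (w=1); MST = {3-7(w=1)}
step 2: add edge 1-7 (w=3); MST = {1-7(w=3) 3-7(w=1)}
step 3: add edge 4-7 (w=3); MST = {1-7(w=3) 3-7(w=1) 4-7(w=3)}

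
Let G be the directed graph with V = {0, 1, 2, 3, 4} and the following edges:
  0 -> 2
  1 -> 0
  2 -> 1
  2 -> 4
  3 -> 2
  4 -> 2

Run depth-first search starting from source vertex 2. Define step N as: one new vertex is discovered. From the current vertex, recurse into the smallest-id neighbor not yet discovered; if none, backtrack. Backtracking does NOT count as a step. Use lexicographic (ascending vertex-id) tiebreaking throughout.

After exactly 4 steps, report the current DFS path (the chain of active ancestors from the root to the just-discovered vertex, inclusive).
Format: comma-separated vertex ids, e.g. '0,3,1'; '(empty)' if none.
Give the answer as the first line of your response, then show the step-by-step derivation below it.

2,4

step 1: discover 2; path=2; order=2
step 2: discover 1; path=2>1; order=2,1
step 3: discover 0; path=2>1>0; order=2,1,0
step 4: discover 4; path=2>4; order=2,1,0,4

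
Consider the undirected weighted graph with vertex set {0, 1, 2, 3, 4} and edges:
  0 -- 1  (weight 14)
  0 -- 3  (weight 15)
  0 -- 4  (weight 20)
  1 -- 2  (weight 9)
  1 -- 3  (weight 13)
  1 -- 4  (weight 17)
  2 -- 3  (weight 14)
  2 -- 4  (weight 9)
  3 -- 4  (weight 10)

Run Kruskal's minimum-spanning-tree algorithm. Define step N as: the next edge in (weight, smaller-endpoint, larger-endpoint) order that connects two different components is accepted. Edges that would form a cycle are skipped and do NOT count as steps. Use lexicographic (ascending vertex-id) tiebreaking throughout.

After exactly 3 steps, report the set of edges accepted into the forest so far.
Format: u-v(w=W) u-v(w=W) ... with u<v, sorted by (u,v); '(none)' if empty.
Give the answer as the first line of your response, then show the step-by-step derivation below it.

1-2(w=9) 2-4(w=9) 3-4(w=10)

step 1: add edge 1-2 (w=9); MST = {1-2(w=9)}
step 2: add edge 2-4 (w=9); MST = {1-2(w=9) 2-4(w=9)}
step 3: add edge 3-4 (w=10); MST = {1-2(w=9) 2-4(w=9) 3-4(w=10)}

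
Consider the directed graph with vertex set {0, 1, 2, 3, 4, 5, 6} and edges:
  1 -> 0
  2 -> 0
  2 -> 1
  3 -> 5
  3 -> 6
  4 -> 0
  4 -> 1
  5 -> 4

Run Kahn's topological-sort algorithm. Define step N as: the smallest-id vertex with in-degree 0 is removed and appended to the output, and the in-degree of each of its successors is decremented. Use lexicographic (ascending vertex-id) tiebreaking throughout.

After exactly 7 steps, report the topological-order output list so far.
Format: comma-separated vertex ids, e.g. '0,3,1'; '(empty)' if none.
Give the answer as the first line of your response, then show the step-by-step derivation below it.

2,3,5,4,1,0,6

step 1: output 2; order=[2]; indeg=(2,1,0,0,1,1,1)
step 2: output 3; order=[2,3]; indeg=(2,1,0,0,1,0,0)
step 3: output 5; order=[2,3,5]; indeg=(2,1,0,0,0,0,0)
step 4: output 4; order=[2,3,5,4]; indeg=(1,0,0,0,0,0,0)
step 5: output 1; order=[2,3,5,4,1]; indeg=(0,0,0,0,0,0,0)
step 6: output 0; order=[2,3,5,4,1,0]; indeg=(0,0,0,0,0,0,0)
step 7: output 6; order=[2,3,5,4,1,0,6]; indeg=(0,0,0,0,0,0,0)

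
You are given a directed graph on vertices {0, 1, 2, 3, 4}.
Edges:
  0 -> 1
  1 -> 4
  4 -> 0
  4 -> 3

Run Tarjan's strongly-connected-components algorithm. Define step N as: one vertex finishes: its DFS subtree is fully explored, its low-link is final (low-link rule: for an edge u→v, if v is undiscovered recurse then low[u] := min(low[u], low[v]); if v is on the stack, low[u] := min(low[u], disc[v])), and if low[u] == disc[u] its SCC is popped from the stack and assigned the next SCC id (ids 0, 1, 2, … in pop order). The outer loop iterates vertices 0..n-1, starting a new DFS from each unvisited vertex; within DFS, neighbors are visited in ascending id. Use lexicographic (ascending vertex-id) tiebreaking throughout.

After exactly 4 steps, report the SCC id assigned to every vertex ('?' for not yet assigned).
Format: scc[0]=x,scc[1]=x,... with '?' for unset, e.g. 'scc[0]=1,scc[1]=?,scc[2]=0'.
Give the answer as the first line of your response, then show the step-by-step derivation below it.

scc[0]=1,scc[1]=1,scc[2]=?,scc[3]=0,scc[4]=1

step 1: low=(low[0]=0,low[1]=1,low[2]=?,low[3]=3,low[4]=0); scc=(scc[0]=?,scc[1]=?,scc[2]=?,scc[3]=0,scc[4]=?)
step 2: low=(low[0]=0,low[1]=1,low[2]=?,low[3]=3,low[4]=0); scc=(scc[0]=?,scc[1]=?,scc[2]=?,scc[3]=0,scc[4]=?)
step 3: low=(low[0]=0,low[1]=0,low[2]=?,low[3]=3,low[4]=0); scc=(scc[0]=?,scc[1]=?,scc[2]=?,scc[3]=0,scc[4]=?)
step 4: low=(low[0]=0,low[1]=0,low[2]=?,low[3]=3,low[4]=0); scc=(scc[0]=1,scc[1]=1,scc[2]=?,scc[3]=0,scc[4]=1)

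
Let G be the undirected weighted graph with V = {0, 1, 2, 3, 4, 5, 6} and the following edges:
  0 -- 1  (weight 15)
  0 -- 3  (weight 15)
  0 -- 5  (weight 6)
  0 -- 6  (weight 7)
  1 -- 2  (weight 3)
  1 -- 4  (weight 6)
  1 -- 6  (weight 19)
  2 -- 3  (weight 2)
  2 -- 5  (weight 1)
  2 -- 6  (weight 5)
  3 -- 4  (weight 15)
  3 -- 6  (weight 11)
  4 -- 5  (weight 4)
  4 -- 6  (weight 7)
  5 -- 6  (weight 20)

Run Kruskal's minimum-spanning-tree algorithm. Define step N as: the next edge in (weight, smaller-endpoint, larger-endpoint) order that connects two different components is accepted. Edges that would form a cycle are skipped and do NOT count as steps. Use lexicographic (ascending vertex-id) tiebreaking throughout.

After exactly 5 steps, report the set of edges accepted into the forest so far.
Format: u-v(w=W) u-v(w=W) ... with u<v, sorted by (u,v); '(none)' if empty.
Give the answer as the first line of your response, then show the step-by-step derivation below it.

1-2(w=3) 2-3(w=2) 2-5(w=1) 2-6(w=5) 4-5(w=4)

step 1: add edge 2-5 (w=1); MST = {2-5(w=1)}
step 2: add edge 2-3 (w=2); MST = {2-3(w=2) 2-5(w=1)}
step 3: add edge 1-2 (w=3); MST = {1-2(w=3) 2-3(w=2) 2-5(w=1)}
step 4: add edge 4-5 (w=4); MST = {1-2(w=3) 2-3(w=2) 2-5(w=1) 4-5(w=4)}
step 5: add edge 2-6 (w=5); MST = {1-2(w=3) 2-3(w=2) 2-5(w=1) 2-6(w=5) 4-5(w=4)}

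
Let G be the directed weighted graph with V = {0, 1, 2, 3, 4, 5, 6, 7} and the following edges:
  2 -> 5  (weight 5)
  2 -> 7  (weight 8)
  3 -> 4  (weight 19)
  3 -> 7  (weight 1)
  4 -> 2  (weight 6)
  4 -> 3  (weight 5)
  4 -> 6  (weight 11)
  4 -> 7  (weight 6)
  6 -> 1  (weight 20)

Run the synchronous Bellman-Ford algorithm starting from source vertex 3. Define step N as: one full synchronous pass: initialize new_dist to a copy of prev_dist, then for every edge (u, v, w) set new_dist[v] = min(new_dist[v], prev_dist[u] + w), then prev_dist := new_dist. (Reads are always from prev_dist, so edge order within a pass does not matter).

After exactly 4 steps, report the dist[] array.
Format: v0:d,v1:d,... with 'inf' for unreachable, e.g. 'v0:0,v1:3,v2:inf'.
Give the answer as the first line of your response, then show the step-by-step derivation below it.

v0:inf,v1:50,v2:25,v3:0,v4:19,v5:30,v6:30,v7:1

step 1: dist = v0:inf,v1:inf,v2:inf,v3:0,v4:19,v5:inf,v6:inf,v7:1
step 2: dist = v0:inf,v1:inf,v2:25,v3:0,v4:19,v5:inf,v6:30,v7:1
step 3: dist = v0:inf,v1:50,v2:25,v3:0,v4:19,v5:30,v6:30,v7:1
step 4: dist = v0:inf,v1:50,v2:25,v3:0,v4:19,v5:30,v6:30,v7:1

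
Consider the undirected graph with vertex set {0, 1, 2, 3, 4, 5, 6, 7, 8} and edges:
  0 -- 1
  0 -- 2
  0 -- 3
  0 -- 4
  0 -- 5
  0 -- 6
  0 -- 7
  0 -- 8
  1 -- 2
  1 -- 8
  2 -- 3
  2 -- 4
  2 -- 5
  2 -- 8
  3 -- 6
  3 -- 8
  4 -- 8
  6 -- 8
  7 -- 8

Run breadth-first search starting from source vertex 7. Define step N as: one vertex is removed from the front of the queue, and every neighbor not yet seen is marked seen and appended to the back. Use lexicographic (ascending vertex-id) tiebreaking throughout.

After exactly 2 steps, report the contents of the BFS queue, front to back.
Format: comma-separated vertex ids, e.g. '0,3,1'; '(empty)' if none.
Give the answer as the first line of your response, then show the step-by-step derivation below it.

8,1,2,3,4,5,6

step 1: dequeue 7; queue=[0,8]; order=7
step 2: dequeue 0; queue=[8,1,2,3,4,5,6]; order=7,0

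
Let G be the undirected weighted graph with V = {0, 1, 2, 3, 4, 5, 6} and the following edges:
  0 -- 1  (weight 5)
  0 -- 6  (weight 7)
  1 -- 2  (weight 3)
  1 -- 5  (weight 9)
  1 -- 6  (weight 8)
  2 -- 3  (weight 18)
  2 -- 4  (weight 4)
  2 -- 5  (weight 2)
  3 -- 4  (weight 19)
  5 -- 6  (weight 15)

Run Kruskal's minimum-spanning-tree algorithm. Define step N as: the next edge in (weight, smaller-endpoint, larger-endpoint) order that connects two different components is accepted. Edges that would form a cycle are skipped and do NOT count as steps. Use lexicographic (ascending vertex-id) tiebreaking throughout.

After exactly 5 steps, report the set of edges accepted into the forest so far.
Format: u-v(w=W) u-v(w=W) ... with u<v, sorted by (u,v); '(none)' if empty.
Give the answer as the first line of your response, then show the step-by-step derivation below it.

0-1(w=5) 0-6(w=7) 1-2(w=3) 2-4(w=4) 2-5(w=2)

step 1: add edge 2-5 (w=2); MST = {2-5(w=2)}
step 2: add edge 1-2 (w=3); MST = {1-2(w=3) 2-5(w=2)}
step 3: add edge 2-4 (w=4); MST = {1-2(w=3) 2-4(w=4) 2-5(w=2)}
step 4: add edge 0-1 (w=5); MST = {0-1(w=5) 1-2(w=3) 2-4(w=4) 2-5(w=2)}
step 5: add edge 0-6 (w=7); MST = {0-1(w=5) 0-6(w=7) 1-2(w=3) 2-4(w=4) 2-5(w=2)}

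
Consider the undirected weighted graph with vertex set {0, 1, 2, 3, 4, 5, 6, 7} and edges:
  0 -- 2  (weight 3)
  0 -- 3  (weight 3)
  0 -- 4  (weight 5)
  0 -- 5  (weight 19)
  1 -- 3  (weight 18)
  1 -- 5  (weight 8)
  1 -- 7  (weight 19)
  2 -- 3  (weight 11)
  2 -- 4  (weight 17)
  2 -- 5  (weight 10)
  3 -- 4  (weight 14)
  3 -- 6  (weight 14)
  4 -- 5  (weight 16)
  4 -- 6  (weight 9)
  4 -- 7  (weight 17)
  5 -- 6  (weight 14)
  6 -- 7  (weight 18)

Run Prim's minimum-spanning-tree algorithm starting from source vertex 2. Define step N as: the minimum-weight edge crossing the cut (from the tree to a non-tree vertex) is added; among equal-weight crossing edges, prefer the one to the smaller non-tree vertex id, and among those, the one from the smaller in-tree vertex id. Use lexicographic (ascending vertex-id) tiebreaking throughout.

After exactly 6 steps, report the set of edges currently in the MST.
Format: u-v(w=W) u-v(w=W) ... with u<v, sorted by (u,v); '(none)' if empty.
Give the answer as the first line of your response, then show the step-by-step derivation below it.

0-2(w=3) 0-3(w=3) 0-4(w=5) 1-5(w=8) 2-5(w=10) 4-6(w=9)

step 1: add edge 0-2 (w=3); MST = {0-2(w=3)}
step 2: add edge 0-3 (w=3); MST = {0-2(w=3) 0-3(w=3)}
step 3: add edge 0-4 (w=5); MST = {0-2(w=3) 0-3(w=3) 0-4(w=5)}
step 4: add edge 4-6 (w=9); MST = {0-2(w=3) 0-3(w=3) 0-4(w=5) 4-6(w=9)}
step 5: add edge 2-5 (w=10); MST = {0-2(w=3) 0-3(w=3) 0-4(w=5) 2-5(w=10) 4-6(w=9)}
step 6: add edge 1-5 (w=8); MST = {0-2(w=3) 0-3(w=3) 0-4(w=5) 1-5(w=8) 2-5(w=10) 4-6(w=9)}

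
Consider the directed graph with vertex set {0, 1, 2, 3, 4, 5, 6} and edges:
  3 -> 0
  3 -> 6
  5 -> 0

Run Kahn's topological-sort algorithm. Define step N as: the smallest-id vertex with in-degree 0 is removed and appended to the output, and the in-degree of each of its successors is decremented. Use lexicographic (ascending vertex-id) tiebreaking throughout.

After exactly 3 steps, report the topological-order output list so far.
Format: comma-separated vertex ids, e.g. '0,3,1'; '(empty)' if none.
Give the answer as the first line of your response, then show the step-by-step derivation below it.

1,2,3

step 1: output 1; order=[1]; indeg=(2,0,0,0,0,0,1)
step 2: output 2; order=[1,2]; indeg=(2,0,0,0,0,0,1)
step 3: output 3; order=[1,2,3]; indeg=(1,0,0,0,0,0,0)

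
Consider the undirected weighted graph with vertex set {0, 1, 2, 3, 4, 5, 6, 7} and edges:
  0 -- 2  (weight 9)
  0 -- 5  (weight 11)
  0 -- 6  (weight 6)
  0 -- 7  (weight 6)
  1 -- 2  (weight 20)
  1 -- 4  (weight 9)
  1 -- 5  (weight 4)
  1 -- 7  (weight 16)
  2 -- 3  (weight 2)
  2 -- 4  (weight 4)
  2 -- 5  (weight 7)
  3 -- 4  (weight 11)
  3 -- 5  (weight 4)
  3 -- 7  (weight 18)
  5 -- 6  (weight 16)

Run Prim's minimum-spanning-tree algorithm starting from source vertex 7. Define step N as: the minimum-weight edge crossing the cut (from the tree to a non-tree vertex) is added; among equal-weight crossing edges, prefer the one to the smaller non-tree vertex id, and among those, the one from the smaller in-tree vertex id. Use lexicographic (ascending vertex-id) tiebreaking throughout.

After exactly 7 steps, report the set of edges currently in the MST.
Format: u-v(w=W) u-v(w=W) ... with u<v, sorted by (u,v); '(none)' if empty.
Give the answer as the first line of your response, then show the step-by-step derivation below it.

0-2(w=9) 0-6(w=6) 0-7(w=6) 1-5(w=4) 2-3(w=2) 2-4(w=4) 3-5(w=4)

step 1: add edge 0-7 (w=6); MST = {0-7(w=6)}
step 2: add edge 0-6 (w=6); MST = {0-6(w=6) 0-7(w=6)}
step 3: add edge 0-2 (w=9); MST = {0-2(w=9) 0-6(w=6) 0-7(w=6)}
step 4: add edge 2-3 (w=2); MST = {0-2(w=9) 0-6(w=6) 0-7(w=6) 2-3(w=2)}
step 5: add edge 2-4 (w=4); MST = {0-2(w=9) 0-6(w=6) 0-7(w=6) 2-3(w=2) 2-4(w=4)}
step 6: add edge 3-5 (w=4); MST = {0-2(w=9) 0-6(w=6) 0-7(w=6) 2-3(w=2) 2-4(w=4) 3-5(w=4)}
step 7: add edge 1-5 (w=4); MST = {0-2(w=9) 0-6(w=6) 0-7(w=6) 1-5(w=4) 2-3(w=2) 2-4(w=4) 3-5(w=4)}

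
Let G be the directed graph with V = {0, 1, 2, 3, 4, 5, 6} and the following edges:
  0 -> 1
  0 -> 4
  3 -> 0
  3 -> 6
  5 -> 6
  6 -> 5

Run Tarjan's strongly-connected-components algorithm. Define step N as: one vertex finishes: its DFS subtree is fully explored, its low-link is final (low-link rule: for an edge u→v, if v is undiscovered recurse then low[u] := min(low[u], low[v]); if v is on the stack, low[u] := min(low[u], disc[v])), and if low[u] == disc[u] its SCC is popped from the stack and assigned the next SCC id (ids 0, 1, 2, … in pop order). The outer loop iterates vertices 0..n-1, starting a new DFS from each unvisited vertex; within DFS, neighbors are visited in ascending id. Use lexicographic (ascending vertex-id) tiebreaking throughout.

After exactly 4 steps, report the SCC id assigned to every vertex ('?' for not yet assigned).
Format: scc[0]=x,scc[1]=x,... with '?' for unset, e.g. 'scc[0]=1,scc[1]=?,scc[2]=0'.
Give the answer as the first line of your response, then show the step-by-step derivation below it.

scc[0]=2,scc[1]=0,scc[2]=3,scc[3]=?,scc[4]=1,scc[5]=?,scc[6]=?

step 1: low=(low[0]=0,low[1]=1,low[2]=?,low[3]=?,low[4]=?,low[5]=?,low[6]=?); scc=(scc[0]=?,scc[1]=0,scc[2]=?,scc[3]=?,scc[4]=?,scc[5]=?,scc[6]=?)
step 2: low=(low[0]=0,low[1]=1,low[2]=?,low[3]=?,low[4]=2,low[5]=?,low[6]=?); scc=(scc[0]=?,scc[1]=0,scc[2]=?,scc[3]=?,scc[4]=1,scc[5]=?,scc[6]=?)
step 3: low=(low[0]=0,low[1]=1,low[2]=?,low[3]=?,low[4]=2,low[5]=?,low[6]=?); scc=(scc[0]=2,scc[1]=0,scc[2]=?,scc[3]=?,scc[4]=1,scc[5]=?,scc[6]=?)
step 4: low=(low[0]=0,low[1]=1,low[2]=3,low[3]=?,low[4]=2,low[5]=?,low[6]=?); scc=(scc[0]=2,scc[1]=0,scc[2]=3,scc[3]=?,scc[4]=1,scc[5]=?,scc[6]=?)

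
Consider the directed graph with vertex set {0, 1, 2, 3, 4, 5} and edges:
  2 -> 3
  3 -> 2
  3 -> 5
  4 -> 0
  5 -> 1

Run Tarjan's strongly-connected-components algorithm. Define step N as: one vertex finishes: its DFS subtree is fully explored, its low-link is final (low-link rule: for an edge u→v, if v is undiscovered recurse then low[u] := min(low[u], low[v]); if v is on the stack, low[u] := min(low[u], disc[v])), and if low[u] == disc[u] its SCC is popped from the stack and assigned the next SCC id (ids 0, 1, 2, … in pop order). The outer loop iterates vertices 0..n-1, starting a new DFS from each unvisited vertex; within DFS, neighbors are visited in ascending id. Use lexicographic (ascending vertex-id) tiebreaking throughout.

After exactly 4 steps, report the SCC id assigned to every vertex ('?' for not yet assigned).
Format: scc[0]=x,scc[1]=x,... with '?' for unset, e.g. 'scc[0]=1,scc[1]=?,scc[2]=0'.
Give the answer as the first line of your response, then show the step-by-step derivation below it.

scc[0]=0,scc[1]=1,scc[2]=?,scc[3]=?,scc[4]=?,scc[5]=2

step 1: low=(low[0]=0,low[1]=?,low[2]=?,low[3]=?,low[4]=?,low[5]=?); scc=(scc[0]=0,scc[1]=?,scc[2]=?,scc[3]=?,scc[4]=?,scc[5]=?)
step 2: low=(low[0]=0,low[1]=1,low[2]=?,low[3]=?,low[4]=?,low[5]=?); scc=(scc[0]=0,scc[1]=1,scc[2]=?,scc[3]=?,scc[4]=?,scc[5]=?)
step 3: low=(low[0]=0,low[1]=1,low[2]=2,low[3]=2,low[4]=?,low[5]=4); scc=(scc[0]=0,scc[1]=1,scc[2]=?,scc[3]=?,scc[4]=?,scc[5]=2)
step 4: low=(low[0]=0,low[1]=1,low[2]=2,low[3]=2,low[4]=?,low[5]=4); scc=(scc[0]=0,scc[1]=1,scc[2]=?,scc[3]=?,scc[4]=?,scc[5]=2)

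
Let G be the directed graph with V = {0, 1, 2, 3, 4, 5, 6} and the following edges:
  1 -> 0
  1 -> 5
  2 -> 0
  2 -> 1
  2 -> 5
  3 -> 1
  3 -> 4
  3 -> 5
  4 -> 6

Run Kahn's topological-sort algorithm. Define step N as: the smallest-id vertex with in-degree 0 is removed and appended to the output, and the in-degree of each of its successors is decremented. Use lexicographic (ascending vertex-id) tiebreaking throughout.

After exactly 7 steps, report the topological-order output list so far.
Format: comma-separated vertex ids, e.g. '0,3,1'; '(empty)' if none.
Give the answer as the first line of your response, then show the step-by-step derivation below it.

2,3,1,0,4,5,6

step 1: output 2; order=[2]; indeg=(1,1,0,0,1,2,1)
step 2: output 3; order=[2,3]; indeg=(1,0,0,0,0,1,1)
step 3: output 1; order=[2,3,1]; indeg=(0,0,0,0,0,0,1)
step 4: output 0; order=[2,3,1,0]; indeg=(0,0,0,0,0,0,1)
step 5: output 4; order=[2,3,1,0,4]; indeg=(0,0,0,0,0,0,0)
step 6: output 5; order=[2,3,1,0,4,5]; indeg=(0,0,0,0,0,0,0)
step 7: output 6; order=[2,3,1,0,4,5,6]; indeg=(0,0,0,0,0,0,0)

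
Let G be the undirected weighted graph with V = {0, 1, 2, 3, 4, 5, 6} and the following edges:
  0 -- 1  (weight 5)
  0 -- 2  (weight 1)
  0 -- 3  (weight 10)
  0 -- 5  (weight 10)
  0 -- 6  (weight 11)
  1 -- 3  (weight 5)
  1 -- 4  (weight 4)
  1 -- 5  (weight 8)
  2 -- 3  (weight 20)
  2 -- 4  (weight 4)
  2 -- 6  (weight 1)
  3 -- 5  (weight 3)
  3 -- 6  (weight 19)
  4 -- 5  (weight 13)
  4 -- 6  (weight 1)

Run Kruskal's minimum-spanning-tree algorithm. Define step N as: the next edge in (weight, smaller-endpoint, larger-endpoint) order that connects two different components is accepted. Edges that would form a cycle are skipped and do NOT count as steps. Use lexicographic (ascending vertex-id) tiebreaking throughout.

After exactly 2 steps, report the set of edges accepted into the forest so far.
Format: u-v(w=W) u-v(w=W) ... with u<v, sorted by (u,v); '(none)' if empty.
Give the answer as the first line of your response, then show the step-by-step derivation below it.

0-2(w=1) 2-6(w=1)

step 1: add edge 0-2 (w=1); MST = {0-2(w=1)}
step 2: add edge 2-6 (w=1); MST = {0-2(w=1) 2-6(w=1)}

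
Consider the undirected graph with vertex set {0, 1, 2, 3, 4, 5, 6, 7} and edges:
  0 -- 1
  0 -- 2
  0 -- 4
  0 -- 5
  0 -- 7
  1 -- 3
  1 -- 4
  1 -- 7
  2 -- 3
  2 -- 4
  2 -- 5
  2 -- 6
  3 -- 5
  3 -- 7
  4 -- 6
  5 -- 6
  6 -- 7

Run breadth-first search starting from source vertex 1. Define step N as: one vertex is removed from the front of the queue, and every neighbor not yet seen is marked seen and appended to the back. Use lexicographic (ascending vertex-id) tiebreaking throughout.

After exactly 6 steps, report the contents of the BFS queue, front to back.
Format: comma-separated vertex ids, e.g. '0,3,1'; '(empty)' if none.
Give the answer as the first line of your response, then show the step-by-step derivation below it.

5,6

step 1: dequeue 1; queue=[0,3,4,7]; order=1
step 2: dequeue 0; queue=[3,4,7,2,5]; order=1,0
step 3: dequeue 3; queue=[4,7,2,5]; order=1,0,3
step 4: dequeue 4; queue=[7,2,5,6]; order=1,0,3,4
step 5: dequeue 7; queue=[2,5,6]; order=1,0,3,4,7
step 6: dequeue 2; queue=[5,6]; order=1,0,3,4,7,2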